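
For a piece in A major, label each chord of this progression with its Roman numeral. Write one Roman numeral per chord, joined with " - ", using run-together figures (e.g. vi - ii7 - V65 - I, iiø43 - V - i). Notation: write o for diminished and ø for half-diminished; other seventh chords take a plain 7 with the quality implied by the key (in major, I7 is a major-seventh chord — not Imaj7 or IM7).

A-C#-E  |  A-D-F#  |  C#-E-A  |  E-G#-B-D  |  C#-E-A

I - IV64 - I6 - V7 - I6

A-C#-E: major triad on A = scale degree 1 → I.
A-D-F# has root D, degree 4 in A major, so IV64.
C#-E-A has root A, degree 1 in A major, so I6.
E-G#-B-D: root E is the dominant; dominant seventh chord there is V7.
C#-E-A: major triad on A = scale degree 1 → I6.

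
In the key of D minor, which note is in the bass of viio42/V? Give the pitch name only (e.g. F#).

The applied chord viio42/V is rooted on G#: G#-B-D-F.
The figure 42 means third inversion — the seventh is in the bass.

F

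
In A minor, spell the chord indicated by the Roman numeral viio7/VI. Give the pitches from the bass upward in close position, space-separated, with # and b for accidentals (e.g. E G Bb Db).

viio7/VI is a secondary leading-tone chord. The target VI is F in A minor; the applied chord is rooted a semitone below, on E.
Building a fully diminished seventh chord on E gives E-G-Bb-Db.

E G Bb Db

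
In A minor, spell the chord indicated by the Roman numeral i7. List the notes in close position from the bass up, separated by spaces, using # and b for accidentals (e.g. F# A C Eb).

In A minor, the first degree is A, and the diatonic chord built there is a minor seventh chord.
That chord is spelled A-C-E-G.

A C E G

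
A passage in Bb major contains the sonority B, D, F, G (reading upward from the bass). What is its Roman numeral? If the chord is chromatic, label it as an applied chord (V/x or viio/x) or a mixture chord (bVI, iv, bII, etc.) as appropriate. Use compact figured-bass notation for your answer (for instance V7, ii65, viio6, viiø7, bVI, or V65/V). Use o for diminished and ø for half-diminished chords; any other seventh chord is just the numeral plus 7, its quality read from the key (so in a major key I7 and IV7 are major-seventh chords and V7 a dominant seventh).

The pitches G-B-D-F form a dominant seventh chord rooted on G.
G is not a diatonic chord root with this quality in Bb major, but it lies a perfect fifth above C (ii), so the chord functions as an applied dominant of ii.
With B in the bass the chord is in first inversion, so the figured bass is 65.

V65/ii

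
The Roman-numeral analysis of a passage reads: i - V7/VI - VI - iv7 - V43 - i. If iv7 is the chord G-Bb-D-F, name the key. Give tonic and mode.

The chord Gm7 is a minor seventh chord rooted on G; its label is iv7.
Counting down 3 scale steps from G places the tonic on D; a minor seventh chord on degree 4 is diatonic only in minor.

D minor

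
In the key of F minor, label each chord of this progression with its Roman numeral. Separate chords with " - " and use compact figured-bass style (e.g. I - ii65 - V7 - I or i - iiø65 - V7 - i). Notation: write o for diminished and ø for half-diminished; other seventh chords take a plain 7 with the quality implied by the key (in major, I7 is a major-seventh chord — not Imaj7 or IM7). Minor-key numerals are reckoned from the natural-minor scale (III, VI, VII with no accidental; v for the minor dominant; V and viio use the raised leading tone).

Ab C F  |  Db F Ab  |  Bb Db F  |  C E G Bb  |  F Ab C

Ab-C-F: minor triad on F = scale degree 1 → i6.
Db-F-Ab: root Db is the submediant; major triad there is VI.
Bb-Db-F: root Bb is the subdominant; minor triad there is iv.
C-E-G-Bb has root C, degree 5 in F minor, so V7.
F-Ab-C has root F, degree 1 in F minor, so i.

i6 - VI - iv - V7 - i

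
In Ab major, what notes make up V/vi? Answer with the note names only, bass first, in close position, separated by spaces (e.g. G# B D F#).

C E G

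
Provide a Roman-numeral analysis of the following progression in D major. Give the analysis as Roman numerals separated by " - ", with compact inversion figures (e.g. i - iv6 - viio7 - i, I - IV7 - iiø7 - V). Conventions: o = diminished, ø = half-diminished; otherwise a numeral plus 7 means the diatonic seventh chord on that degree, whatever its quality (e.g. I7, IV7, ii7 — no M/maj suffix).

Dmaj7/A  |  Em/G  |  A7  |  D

I43 - ii6 - V7 - I

Dmaj7/A has root D, degree 1 in D major, so I43.
Em/G: root E is the supertonic; minor triad there is ii6.
A7: dominant seventh chord on A = scale degree 5 → V7.
D: major triad on D = scale degree 1 → I.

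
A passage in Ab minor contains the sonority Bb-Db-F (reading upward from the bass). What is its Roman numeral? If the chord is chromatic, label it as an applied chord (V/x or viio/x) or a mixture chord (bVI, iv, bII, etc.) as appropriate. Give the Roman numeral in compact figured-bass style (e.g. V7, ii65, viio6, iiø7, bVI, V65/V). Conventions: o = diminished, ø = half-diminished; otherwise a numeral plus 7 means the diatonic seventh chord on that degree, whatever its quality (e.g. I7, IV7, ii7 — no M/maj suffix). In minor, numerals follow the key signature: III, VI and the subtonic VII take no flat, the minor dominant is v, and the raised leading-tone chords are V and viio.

Stacked in thirds the chord is Bb-Db-F: a minor triad on Bb.
Bb is the second degree of Ab minor. This is the minor supertonic, borrowed from the parallel major (the Dorian ii).

ii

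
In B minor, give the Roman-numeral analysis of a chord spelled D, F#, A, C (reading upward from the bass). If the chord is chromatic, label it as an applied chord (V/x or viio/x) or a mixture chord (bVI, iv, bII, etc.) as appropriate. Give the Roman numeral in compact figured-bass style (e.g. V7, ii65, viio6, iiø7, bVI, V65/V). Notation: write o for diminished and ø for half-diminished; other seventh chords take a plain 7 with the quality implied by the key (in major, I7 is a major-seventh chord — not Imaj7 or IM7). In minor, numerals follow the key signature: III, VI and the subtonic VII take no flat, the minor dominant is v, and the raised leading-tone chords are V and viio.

The pitches D-F#-A-C form a dominant seventh chord rooted on D.
D is not a diatonic chord root with this quality in B minor, but it lies a perfect fifth above G (VI), so the chord functions as an applied dominant of VI.

V7/VI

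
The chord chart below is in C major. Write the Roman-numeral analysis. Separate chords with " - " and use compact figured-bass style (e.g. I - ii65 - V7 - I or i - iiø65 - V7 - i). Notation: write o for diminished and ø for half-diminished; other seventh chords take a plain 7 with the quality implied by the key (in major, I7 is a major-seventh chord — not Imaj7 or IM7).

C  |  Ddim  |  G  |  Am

C: major triad on C = scale degree 1 → I.
Ddim is non-diatonic — iio, a mixture chord from C minor.
G: root G is the dominant; major triad there is V.
Am: minor triad on A = scale degree 6 → vi.

I - iio - V - vi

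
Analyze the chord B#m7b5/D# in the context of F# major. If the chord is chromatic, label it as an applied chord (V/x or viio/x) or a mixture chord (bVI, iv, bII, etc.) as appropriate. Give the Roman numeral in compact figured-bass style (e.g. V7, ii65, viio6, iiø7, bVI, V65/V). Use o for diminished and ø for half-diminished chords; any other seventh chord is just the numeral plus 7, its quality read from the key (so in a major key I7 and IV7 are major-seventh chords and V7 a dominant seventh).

viiø65/V

The pitches B#-D#-F#-A# form a half-diminished seventh chord rooted on B#.
B# sits a half step below C# (V in F# major); a diminished chord there is the applied leading-tone chord of V.
With D# in the bass the chord is in first inversion, so the figured bass is 65.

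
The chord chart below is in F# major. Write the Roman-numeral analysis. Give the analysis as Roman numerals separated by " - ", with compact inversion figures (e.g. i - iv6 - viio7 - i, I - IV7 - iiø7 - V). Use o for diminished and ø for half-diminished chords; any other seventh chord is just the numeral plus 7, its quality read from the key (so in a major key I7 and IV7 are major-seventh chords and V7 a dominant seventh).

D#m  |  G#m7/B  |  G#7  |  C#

D#m has root D#, degree 6 in F# major, so vi.
G#m7/B has root G#, degree 2 in F# major, so ii65.
G#7 is the secondary dominant of V (dominant seventh chord on G#): V7/V.
C# has root C#, degree 5 in F# major, so V.

vi - ii65 - V7/V - V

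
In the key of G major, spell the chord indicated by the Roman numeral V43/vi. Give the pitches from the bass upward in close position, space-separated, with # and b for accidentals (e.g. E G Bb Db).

F# A B D#

V43/vi is a secondary dominant — the dominant seventh of vi. vi in G major is E, so the applied chord's root is B, a perfect fifth above.
Building a dominant seventh chord on B gives B-D#-F#-A.
The figured bass 43 indicates second inversion, placing the fifth (F#) in the bass: F#-A-B-D#.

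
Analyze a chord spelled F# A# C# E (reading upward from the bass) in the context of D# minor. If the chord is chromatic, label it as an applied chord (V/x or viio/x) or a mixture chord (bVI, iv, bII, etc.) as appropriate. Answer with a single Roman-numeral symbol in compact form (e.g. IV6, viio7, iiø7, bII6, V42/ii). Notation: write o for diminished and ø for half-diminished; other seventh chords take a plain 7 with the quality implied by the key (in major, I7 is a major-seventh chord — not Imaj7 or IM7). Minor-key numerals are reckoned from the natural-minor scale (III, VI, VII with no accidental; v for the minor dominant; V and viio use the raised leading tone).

V7/VI

Stacked in thirds the chord is F#-A#-C#-E: a dominant seventh chord on F#.
F# is not a diatonic chord root with this quality in D# minor, but it lies a perfect fifth above B (VI), so the chord functions as an applied dominant of VI.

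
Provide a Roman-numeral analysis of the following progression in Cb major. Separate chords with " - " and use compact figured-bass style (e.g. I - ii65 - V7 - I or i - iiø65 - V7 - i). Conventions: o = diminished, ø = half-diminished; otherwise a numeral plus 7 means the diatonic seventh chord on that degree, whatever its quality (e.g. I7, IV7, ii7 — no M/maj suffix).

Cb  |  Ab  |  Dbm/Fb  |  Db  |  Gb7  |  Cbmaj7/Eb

I - V/ii - ii6 - V/V - V7 - I65

Cb: root Cb is the tonic; major triad there is I.
Ab is the secondary dominant of ii (major triad on Ab): V/ii.
Dbm/Fb: minor triad on Db = scale degree 2 → ii6.
Db: chromatic; Db is V of V, so V/V.
Gb7: root Gb is the dominant; dominant seventh chord there is V7.
Cbmaj7/Eb: major seventh chord on Cb = scale degree 1 → I65.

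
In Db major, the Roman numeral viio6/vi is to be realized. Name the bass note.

C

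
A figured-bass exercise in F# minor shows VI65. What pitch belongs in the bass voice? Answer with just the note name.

F#

VI in F# minor has root D; the chord is D-F#-A-C#.
The figure 65 means first inversion — the third is in the bass.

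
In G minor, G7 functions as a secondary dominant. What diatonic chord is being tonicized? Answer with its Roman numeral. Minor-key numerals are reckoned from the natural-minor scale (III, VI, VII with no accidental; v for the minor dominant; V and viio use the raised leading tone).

The chord is a dominant seventh chord on G.
A dominant resolves down a perfect fifth: G → C. In G minor, C is scale degree 4, i.e. iv.

iv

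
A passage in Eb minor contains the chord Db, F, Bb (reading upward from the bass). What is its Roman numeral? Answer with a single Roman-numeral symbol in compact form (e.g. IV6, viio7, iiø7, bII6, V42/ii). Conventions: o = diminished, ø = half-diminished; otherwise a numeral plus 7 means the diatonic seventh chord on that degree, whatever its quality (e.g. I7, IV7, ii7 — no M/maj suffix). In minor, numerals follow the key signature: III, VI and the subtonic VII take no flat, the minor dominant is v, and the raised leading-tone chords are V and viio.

Stacked in thirds the chord is Bb-Db-F: a minor triad on Bb.
In Eb minor, Bb is the dominant; the diatonic minor triad there is v.
With Db in the bass the chord is in first inversion, so the figured bass is 6.

v6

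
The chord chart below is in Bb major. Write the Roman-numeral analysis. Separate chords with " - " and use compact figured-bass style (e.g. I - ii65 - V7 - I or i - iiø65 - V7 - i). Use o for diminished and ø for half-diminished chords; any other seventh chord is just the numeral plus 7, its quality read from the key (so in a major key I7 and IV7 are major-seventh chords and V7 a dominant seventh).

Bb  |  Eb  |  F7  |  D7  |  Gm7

Bb: root Bb is the tonic; major triad there is I.
Eb has root Eb, degree 4 in Bb major, so IV.
F7: root F is the dominant; dominant seventh chord there is V7.
D7 is the secondary dominant of vi (dominant seventh chord on D): V7/vi.
Gm7: minor seventh chord on G = scale degree 6 → vi7.

I - IV - V7 - V7/vi - vi7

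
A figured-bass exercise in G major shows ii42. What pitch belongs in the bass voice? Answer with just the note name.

ii in G major has root A; the chord is A-C-E-G.
The figure 42 means third inversion — the seventh is in the bass.

G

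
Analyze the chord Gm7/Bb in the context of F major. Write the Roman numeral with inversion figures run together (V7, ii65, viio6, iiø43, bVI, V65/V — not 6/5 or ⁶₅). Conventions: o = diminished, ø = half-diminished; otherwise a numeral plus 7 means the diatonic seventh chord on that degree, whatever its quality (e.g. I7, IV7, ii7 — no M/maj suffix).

ii65

Stacked in thirds the chord is G-Bb-D-F: a minor seventh chord on G.
In F major, G is the supertonic; the diatonic minor seventh chord there is ii7.
With Bb in the bass the chord is in first inversion, so the figured bass is 65.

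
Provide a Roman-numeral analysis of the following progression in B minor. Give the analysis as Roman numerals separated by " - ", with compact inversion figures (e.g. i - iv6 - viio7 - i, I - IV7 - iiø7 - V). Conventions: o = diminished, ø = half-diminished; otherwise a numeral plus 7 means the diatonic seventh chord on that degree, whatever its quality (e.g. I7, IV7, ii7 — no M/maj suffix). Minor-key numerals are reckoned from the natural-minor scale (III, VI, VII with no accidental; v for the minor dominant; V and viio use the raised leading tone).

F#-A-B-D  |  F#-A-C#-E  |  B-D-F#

F#-A-B-D: root B is the tonic; minor seventh chord there is i43.
F#-A-C#-E: minor seventh chord on F# = scale degree 5 → v7.
B-D-F#: root B is the tonic; minor triad there is i.

i43 - v7 - i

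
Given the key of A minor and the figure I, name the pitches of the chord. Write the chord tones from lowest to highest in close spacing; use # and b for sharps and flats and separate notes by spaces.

A C# E

Scale degree 1 in A minor is A; here the chord built on it is altered to a major triad. I is the major tonic (Picardy third), borrowed from the parallel major.
So the chord is A-C#-E.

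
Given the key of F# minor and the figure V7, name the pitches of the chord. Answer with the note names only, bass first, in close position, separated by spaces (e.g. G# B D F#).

In F# minor, scale degree 5 is C#. The dominant is major (leading tone raised), so V is a dominant seventh chord.
Stacking thirds from C# gives C#-E#-G#-B.

C# E# G# B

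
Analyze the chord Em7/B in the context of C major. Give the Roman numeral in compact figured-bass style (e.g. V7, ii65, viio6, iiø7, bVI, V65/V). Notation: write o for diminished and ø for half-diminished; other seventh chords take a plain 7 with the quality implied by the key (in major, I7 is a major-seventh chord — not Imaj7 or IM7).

Stacked in thirds the chord is E-G-B-D: a minor seventh chord on E.
E is scale degree 3 in C major, and a minor seventh chord on that degree is written iii7.
With B in the bass the chord is in second inversion, so the figured bass is 43.

iii43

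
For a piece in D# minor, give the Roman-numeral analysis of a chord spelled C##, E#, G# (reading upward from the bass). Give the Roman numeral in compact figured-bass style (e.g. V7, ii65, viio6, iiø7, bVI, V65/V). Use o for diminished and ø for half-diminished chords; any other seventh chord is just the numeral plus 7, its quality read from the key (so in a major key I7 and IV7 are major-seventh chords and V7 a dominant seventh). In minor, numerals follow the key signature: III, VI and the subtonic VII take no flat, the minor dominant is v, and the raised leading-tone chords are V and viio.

viio

Stacked in thirds the chord is C##-E#-G#: a diminished triad on C##.
In D# minor, C## is the leading tone; the diatonic diminished triad there is viio.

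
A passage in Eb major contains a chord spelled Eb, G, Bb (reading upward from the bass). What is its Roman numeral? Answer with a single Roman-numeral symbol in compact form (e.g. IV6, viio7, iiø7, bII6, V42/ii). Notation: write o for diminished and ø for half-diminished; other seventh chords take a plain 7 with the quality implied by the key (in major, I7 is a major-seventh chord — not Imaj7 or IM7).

I

The pitches Eb-G-Bb form a major triad rooted on Eb.
In Eb major, Eb is the tonic; the diatonic major triad there is I.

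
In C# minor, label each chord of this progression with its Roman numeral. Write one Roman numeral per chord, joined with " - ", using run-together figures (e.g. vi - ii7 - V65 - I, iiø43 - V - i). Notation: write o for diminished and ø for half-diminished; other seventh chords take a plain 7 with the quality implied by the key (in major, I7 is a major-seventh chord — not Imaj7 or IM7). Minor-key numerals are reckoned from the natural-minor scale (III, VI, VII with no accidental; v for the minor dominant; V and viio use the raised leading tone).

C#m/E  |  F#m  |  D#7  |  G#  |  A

i6 - iv - V7/V - V - VI

C#m/E has root C#, degree 1 in C# minor, so i6.
F#m: root F# is the subdominant; minor triad there is iv.
D#7 is the secondary dominant of V (dominant seventh chord on D#): V7/V.
G# has root G#, degree 5 in C# minor, so V.
A has root A, degree 6 in C# minor, so VI.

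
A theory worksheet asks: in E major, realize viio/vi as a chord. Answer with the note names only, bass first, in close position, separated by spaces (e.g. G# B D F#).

The slash marks an applied leading-tone chord: viio of vi. In E major, vi is C#, so the leading tone to it is B#, a half step below.
Building a diminished triad on B# gives B#-D#-F#.

B# D# F#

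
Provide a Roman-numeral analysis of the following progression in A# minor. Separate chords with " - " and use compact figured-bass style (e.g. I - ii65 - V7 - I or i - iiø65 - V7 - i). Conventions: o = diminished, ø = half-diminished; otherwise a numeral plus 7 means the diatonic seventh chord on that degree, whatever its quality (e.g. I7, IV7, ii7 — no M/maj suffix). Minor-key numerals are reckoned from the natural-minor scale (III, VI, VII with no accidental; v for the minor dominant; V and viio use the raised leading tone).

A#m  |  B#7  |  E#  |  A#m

i - V7/V - V - i

A#m: minor triad on A# = scale degree 1 → i.
B#7: chromatic; B# is V of V, so V7/V.
E#: major triad on E# = scale degree 5 → V.
A#m: minor triad on A# = scale degree 1 → i.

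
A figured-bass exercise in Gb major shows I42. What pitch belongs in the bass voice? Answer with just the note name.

F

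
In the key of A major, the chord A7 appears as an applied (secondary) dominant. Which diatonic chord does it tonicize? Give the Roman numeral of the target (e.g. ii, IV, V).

The chord is a dominant seventh chord on A.
A dominant resolves down a perfect fifth: A → D. In A major, D is scale degree 4, i.e. IV.

IV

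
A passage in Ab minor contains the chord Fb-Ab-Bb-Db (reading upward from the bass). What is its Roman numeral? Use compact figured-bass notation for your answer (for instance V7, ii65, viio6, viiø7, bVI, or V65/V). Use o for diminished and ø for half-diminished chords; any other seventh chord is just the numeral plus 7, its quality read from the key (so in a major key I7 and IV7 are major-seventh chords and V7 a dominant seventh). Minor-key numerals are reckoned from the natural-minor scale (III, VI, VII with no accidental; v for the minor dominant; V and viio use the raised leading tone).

Stacked in thirds the chord is Bb-Db-Fb-Ab: a half-diminished seventh chord on Bb.
Bb is scale degree 2 in Ab minor, and a half-diminished seventh chord on that degree is written iiø7.
With Fb in the bass the chord is in second inversion, so the figured bass is 43.

iiø43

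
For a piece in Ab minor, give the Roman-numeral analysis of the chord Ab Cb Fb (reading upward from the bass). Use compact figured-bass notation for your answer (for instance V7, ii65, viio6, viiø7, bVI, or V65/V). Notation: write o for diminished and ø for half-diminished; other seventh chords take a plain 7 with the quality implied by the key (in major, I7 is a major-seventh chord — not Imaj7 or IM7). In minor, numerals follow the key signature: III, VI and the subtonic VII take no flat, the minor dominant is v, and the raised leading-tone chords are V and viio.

VI6

Stacked in thirds the chord is Fb-Ab-Cb: a major triad on Fb.
Fb is scale degree 6 in Ab minor, and a major triad on that degree is written VI.
With Ab in the bass the chord is in first inversion, so the figured bass is 6.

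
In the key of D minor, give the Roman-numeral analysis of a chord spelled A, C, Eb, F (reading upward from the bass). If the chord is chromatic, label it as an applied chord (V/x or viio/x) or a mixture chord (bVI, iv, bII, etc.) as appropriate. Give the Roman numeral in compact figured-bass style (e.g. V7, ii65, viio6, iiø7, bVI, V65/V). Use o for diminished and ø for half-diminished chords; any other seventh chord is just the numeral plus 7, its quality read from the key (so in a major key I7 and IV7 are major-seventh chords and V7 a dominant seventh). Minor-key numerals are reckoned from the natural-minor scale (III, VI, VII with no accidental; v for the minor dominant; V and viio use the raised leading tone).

The pitches F-A-C-Eb form a dominant seventh chord rooted on F.
F is not a diatonic chord root with this quality in D minor, but it lies a perfect fifth above Bb (VI), so the chord functions as an applied dominant of VI.
With A in the bass the chord is in first inversion, so the figured bass is 65.

V65/VI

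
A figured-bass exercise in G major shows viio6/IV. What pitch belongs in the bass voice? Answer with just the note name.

The applied chord viio6/IV is rooted on B: B-D-F.
The figure 6 means first inversion — the third is in the bass.

D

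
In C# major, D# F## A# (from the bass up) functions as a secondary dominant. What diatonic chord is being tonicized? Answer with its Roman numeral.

V

The chord is a major triad on D#.
A dominant resolves down a perfect fifth: D# → G#. In C# major, G# is scale degree 5, i.e. V.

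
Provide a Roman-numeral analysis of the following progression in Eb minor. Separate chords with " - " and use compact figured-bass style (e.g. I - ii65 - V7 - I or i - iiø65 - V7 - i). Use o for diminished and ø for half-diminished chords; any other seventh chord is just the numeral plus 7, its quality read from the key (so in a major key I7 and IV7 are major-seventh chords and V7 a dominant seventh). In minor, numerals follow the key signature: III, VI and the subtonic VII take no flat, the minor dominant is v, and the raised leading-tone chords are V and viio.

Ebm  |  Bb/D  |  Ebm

Ebm has root Eb, degree 1 in Eb minor, so i.
Bb/D has root Bb, degree 5 in Eb minor, so V6.
Ebm has root Eb, degree 1 in Eb minor, so i.

i - V6 - i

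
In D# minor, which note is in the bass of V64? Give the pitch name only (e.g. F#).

E#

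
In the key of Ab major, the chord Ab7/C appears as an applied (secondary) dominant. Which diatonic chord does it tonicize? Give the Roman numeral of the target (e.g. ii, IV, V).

The chord is a dominant seventh chord on Ab.
A dominant resolves down a perfect fifth: Ab → Db. In Ab major, Db is scale degree 4, i.e. IV.

IV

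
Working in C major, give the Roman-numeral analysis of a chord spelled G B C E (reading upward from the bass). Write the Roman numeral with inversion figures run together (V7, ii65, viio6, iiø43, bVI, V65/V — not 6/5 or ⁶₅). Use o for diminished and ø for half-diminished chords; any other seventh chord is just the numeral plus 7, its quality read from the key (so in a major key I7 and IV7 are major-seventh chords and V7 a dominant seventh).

Stacked in thirds the chord is C-E-G-B: a major seventh chord on C.
In C major, C is the tonic; the diatonic major seventh chord there is I7.
With G in the bass the chord is in second inversion, so the figured bass is 43.

I43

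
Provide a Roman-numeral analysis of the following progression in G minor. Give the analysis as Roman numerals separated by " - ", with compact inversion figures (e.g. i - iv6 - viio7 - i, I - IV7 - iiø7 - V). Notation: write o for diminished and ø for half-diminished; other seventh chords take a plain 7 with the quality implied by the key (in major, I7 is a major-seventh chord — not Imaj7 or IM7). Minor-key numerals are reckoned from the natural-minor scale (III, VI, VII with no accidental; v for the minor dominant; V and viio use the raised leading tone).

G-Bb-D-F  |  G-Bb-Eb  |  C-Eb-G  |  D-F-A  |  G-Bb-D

i7 - VI6 - iv - v - i

G-Bb-D-F: root G is the tonic; minor seventh chord there is i7.
G-Bb-Eb: major triad on Eb = scale degree 6 → VI6.
C-Eb-G: root C is the subdominant; minor triad there is iv.
D-F-A: minor triad on D = scale degree 5 → v.
G-Bb-D: root G is the tonic; minor triad there is i.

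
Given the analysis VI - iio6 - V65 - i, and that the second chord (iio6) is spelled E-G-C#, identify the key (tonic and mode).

B minor

iio6 is given as E-G-C# — a diminished triad with root C#.
Counting down one scale step from C# places the tonic on B; a diminished triad on degree 2 is diatonic only in minor.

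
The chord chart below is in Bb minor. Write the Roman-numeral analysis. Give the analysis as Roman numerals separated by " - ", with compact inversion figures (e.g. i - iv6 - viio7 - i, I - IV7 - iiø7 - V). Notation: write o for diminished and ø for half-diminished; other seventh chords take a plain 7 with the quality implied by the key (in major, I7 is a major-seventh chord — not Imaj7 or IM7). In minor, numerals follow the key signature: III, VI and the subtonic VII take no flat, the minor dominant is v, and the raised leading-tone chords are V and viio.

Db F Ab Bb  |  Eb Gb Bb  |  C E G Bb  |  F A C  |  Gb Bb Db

Db-F-Ab-Bb: minor seventh chord on Bb = scale degree 1 → i65.
Eb-Gb-Bb has root Eb, degree 4 in Bb minor, so iv.
C-E-G-Bb is the secondary dominant of V (dominant seventh chord on C): V7/V.
F-A-C: major triad on F = scale degree 5 → V.
Gb-Bb-Db: root Gb is the submediant; major triad there is VI.

i65 - iv - V7/V - V - VI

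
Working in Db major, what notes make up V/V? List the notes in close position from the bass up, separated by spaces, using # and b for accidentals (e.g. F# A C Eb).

Eb G Bb

V/V is a secondary dominant — the dominant triad of V. V in Db major is Ab, so the applied chord's root is Eb, a perfect fifth above.
Building a major triad on Eb gives Eb-G-Bb.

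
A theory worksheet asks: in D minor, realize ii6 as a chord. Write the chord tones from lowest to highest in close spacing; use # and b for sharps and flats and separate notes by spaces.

G B E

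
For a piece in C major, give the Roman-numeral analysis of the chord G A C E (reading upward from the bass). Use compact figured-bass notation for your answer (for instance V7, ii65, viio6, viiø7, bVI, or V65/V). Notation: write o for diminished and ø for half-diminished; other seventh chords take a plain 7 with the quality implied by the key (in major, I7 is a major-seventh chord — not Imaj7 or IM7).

vi42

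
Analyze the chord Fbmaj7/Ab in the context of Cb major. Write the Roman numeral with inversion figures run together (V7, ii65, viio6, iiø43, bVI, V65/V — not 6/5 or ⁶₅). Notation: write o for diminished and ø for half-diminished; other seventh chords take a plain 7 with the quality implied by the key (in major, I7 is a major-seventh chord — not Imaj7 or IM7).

The pitches Fb-Ab-Cb-Eb form a major seventh chord rooted on Fb.
Fb is scale degree 4 in Cb major, and a major seventh chord on that degree is written IV7.
With Ab in the bass the chord is in first inversion, so the figured bass is 65.

IV65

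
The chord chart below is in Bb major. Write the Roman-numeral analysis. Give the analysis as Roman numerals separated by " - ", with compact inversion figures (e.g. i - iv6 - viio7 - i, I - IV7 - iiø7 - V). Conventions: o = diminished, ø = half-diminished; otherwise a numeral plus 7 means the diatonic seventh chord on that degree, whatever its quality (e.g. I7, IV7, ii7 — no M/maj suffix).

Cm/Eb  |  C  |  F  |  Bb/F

Cm/Eb: minor triad on C = scale degree 2 → ii6.
C: chromatic; C is V of V, so V/V.
F: root F is the dominant; major triad there is V.
Bb/F: major triad on Bb = scale degree 1 → I64.

ii6 - V/V - V - I64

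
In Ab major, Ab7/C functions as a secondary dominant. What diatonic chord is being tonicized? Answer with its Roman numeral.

The chord is a dominant seventh chord on Ab.
A dominant resolves down a perfect fifth: Ab → Db. In Ab major, Db is scale degree 4, i.e. IV.

IV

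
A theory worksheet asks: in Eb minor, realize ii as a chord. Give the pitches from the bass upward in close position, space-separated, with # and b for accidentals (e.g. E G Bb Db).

F Ab C

Scale degree 2 in Eb minor is F; here the chord built on it is altered to a minor triad. ii is the minor supertonic, borrowed from the parallel major (the Dorian ii).
So the chord is F-Ab-C, a minor triad.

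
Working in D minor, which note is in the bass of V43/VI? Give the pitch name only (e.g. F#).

The applied chord V43/VI is rooted on F: F-A-C-Eb.
The figure 43 means second inversion — the fifth is in the bass.

C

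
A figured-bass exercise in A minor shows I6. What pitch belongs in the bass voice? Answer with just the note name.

I in A minor has root A; the chord is A-C#-E.
The figure 6 means first inversion — the third is in the bass.

C#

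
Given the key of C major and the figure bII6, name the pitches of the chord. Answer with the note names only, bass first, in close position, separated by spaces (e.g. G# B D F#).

Scale degree 2 in C major is D; lowering it a half step gives Db. bII6 is the Neapolitan sixth — a major triad on the lowered second degree, here in its customary first inversion.
So the chord is Db-F-Ab.
With the 6 figure the chord is in first inversion; from the bass F upward in close position it reads F-Ab-Db.

F Ab Db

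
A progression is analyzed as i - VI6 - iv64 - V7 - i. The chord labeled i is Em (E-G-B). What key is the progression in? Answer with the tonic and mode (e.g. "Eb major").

The anchor chord is a minor triad on E, labeled i.
If E is scale degree 1 and the mode makes that degree carry a minor triad, the tonic is E and the mode is minor.

E minor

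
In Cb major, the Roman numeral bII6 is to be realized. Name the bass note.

bII in Cb major has root Dbb; the chord is Dbb-Fb-Abb.
The figure 6 means first inversion — the third is in the bass.

Fb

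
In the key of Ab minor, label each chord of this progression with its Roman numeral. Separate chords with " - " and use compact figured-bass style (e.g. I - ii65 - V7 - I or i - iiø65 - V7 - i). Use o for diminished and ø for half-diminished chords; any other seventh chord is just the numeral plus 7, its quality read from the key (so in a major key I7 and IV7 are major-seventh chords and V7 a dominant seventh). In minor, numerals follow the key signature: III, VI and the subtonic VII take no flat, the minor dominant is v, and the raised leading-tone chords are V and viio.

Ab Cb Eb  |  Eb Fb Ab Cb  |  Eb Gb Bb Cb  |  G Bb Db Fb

i - VI42 - III65 - viio7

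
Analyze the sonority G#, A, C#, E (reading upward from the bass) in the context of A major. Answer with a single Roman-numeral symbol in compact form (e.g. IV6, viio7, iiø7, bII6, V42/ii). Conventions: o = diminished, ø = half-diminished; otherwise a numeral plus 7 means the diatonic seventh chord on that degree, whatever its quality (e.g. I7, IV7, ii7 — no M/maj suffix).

I42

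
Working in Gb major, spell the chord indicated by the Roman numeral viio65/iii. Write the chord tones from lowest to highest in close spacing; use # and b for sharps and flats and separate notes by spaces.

viio65/iii is a secondary leading-tone chord. The target iii is Bb in Gb major; the applied chord is rooted a semitone below, on A.
Building a fully diminished seventh chord on A gives A-C-Eb-Gb.
With the 65 figure the chord is in first inversion; from the bass C upward in close position it reads C-Eb-Gb-A.

C Eb Gb A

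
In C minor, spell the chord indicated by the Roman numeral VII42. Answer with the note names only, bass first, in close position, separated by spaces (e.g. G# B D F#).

Ab Bb D F

The numeral's case and figure indicate a dominant seventh chord. In C minor its root, the subtonic, is Bb.
Stacking thirds from Bb gives Bb-D-F-Ab.
With the 42 figure the chord is in third inversion; from the bass Ab upward in close position it reads Ab-Bb-D-F.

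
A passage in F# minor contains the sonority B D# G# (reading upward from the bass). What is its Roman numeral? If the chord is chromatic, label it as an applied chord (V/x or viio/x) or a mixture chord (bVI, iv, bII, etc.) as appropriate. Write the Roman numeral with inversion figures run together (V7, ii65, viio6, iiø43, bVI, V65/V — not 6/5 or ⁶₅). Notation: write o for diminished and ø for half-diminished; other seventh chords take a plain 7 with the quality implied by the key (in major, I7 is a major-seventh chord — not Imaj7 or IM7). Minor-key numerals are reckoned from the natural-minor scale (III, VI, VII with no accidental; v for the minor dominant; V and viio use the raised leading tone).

ii6

Stacked in thirds the chord is G#-B-D#: a minor triad on G#.
G# is the second degree of F# minor. This is the minor supertonic, borrowed from the parallel major (the Dorian ii).
With B in the bass the chord is in first inversion, so the figured bass is 6.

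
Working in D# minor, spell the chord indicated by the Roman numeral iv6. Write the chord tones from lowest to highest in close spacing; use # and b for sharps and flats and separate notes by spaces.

B D# G#

In D# minor, the subdominant is G#, and the diatonic chord built there is a minor triad.
That chord is spelled G#-B-D#.
The figured bass 6 indicates first inversion, placing the third (B) in the bass: B-D#-G#.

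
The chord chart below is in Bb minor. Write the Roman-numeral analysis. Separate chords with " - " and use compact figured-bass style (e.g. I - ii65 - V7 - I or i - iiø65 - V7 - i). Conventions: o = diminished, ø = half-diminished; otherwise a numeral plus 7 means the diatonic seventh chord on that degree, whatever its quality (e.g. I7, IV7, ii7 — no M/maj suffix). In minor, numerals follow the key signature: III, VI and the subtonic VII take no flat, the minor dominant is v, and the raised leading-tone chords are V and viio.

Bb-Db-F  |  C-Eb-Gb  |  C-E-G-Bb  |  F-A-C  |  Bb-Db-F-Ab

Bb-Db-F: minor triad on Bb = scale degree 1 → i.
C-Eb-Gb: diminished triad on C = scale degree 2 → iio.
C-E-G-Bb: a dominant seventh chord on C, the applied dominant of V → V7/V.
F-A-C: major triad on F = scale degree 5 → V.
Bb-Db-F-Ab: root Bb is the tonic; minor seventh chord there is i7.

i - iio - V7/V - V - i7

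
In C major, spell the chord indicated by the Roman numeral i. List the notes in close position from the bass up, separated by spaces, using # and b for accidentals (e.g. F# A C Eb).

C Eb G

Scale degree 1 in C major is C; here the chord built on it is altered to a minor triad. i is the minor tonic, borrowed from the parallel minor.
So the chord is C-Eb-G.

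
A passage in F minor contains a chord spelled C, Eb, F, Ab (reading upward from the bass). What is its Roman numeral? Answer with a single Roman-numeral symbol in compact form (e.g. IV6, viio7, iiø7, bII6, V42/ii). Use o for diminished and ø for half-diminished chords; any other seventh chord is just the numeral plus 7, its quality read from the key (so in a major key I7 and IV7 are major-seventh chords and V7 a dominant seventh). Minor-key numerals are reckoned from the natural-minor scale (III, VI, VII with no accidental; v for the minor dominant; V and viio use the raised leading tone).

The pitches F-Ab-C-Eb form a minor seventh chord rooted on F.
F is scale degree 1 in F minor, and a minor seventh chord on that degree is written i7.
With C in the bass the chord is in second inversion, so the figured bass is 43.

i43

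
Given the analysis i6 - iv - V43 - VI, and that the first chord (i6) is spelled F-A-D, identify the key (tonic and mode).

The anchor chord is a minor triad on D, labeled i6.
If D is scale degree 1 and the mode makes that degree carry a minor triad, the tonic is D and the mode is minor.

D minor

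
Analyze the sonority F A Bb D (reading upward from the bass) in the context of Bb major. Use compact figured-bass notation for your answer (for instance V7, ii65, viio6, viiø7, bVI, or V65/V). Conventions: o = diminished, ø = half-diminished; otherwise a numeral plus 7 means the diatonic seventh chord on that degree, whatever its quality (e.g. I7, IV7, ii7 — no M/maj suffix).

Stacked in thirds the chord is Bb-D-F-A: a major seventh chord on Bb.
In Bb major, Bb is the tonic; the diatonic major seventh chord there is I7.
With F in the bass the chord is in second inversion, so the figured bass is 43.

I43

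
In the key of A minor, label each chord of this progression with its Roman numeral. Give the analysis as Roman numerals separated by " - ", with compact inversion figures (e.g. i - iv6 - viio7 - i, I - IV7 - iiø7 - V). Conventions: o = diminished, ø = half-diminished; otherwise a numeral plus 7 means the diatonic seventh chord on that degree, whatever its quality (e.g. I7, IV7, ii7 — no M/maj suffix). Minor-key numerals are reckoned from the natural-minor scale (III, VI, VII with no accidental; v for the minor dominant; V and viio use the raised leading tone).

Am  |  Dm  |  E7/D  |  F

Am has root A, degree 1 in A minor, so i.
Dm has root D, degree 4 in A minor, so iv.
E7/D: root E is the dominant; dominant seventh chord there is V42.
F has root F, degree 6 in A minor, so VI.

i - iv - V42 - VI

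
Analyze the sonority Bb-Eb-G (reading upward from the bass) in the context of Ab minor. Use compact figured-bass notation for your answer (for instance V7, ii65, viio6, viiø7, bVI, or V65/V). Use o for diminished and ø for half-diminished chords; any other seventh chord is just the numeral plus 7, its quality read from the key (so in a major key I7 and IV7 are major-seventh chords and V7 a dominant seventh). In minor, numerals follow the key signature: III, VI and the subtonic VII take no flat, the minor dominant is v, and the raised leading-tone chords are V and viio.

V64

Stacked in thirds the chord is Eb-G-Bb: a major triad on Eb.
Eb is scale degree 5 in Ab minor, and a major triad on that degree is written V.
With Bb in the bass the chord is in second inversion, so the figured bass is 64.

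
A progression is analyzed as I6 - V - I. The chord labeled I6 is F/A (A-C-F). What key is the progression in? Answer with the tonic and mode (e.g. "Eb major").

F major

The anchor chord is a major triad on F, labeled I6.
If F is scale degree 1 and the mode makes that degree carry a major triad, the tonic is F and the mode is major.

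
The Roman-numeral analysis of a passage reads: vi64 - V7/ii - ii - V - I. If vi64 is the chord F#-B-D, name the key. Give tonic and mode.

D major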